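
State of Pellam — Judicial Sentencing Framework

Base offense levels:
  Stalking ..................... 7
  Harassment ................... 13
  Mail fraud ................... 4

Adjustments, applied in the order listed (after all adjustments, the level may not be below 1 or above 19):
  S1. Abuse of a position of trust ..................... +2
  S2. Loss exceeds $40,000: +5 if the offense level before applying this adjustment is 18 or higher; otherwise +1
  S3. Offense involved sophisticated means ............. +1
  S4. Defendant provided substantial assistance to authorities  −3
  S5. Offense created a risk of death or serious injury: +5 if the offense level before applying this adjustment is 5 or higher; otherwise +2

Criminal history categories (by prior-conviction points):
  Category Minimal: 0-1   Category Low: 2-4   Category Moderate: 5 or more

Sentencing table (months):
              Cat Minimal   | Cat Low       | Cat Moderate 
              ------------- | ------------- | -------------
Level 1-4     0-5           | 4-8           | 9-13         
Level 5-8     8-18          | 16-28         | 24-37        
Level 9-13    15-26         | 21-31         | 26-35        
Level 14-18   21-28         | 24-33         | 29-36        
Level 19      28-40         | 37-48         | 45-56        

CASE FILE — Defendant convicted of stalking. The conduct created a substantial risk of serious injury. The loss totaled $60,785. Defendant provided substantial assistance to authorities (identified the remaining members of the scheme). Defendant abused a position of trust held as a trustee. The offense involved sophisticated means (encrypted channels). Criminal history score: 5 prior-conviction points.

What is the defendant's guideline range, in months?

Base offense level for stalking: 7.
S1 applies: 7 + 2 = 9.
S2 applies (level before this adjustment is 9 < 18, so +1): 9 + 1 = 10.
S3 applies: 10 + 1 = 11.
S4 applies: 11 − 3 = 8.
S5 applies (level before this adjustment is 8 ≥ 5, so +5): 8 + 5 = 13.
Final offense level: 13.
Criminal history: 5 prior points → Category Moderate (5+).
Level 13 falls in the 9-13 band.
Grid: Level 9-13 × Category Moderate = 26-35 months.

26-35 months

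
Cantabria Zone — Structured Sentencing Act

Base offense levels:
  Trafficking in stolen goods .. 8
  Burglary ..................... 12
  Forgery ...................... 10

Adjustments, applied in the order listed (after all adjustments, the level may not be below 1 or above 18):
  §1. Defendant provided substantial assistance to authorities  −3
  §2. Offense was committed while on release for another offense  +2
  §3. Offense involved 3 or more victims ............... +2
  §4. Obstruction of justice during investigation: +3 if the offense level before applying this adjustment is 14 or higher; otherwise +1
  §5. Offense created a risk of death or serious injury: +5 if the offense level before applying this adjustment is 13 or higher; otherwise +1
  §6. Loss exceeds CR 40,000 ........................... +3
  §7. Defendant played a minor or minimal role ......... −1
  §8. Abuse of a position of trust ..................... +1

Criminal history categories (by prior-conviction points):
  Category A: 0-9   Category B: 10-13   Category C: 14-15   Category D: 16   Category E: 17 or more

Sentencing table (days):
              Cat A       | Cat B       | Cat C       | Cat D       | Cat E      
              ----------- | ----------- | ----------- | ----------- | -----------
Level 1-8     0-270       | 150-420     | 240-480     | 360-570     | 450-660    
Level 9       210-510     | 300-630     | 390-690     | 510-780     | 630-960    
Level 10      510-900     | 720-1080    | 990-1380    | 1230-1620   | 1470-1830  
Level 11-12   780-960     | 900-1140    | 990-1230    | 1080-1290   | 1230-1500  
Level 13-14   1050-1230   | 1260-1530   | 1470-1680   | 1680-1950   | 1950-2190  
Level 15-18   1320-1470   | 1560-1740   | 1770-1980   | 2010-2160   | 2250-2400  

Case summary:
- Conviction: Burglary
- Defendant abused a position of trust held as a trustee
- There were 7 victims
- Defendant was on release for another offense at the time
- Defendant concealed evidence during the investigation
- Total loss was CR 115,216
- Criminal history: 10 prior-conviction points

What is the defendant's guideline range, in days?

1560-1740 days

Base offense level for burglary: 12.
§2 applies: 12 + 2 = 14.
§3 applies: 14 + 2 = 16.
§4 applies (level before this adjustment is 16 ≥ 14, so +3): 16 + 3 = 19.
§6 applies: 19 + 3 = 22.
§7 does not apply.
§8 applies: 22 + 1 = 23.
Level 23 exceeds the maximum of 18; capped at 18.
Final offense level: 18.
Criminal history: 10 prior points → Category B (10-13).
Level 18 falls in the 15-18 band.
Grid: Level 15-18 × Category B = 1560-1740 days.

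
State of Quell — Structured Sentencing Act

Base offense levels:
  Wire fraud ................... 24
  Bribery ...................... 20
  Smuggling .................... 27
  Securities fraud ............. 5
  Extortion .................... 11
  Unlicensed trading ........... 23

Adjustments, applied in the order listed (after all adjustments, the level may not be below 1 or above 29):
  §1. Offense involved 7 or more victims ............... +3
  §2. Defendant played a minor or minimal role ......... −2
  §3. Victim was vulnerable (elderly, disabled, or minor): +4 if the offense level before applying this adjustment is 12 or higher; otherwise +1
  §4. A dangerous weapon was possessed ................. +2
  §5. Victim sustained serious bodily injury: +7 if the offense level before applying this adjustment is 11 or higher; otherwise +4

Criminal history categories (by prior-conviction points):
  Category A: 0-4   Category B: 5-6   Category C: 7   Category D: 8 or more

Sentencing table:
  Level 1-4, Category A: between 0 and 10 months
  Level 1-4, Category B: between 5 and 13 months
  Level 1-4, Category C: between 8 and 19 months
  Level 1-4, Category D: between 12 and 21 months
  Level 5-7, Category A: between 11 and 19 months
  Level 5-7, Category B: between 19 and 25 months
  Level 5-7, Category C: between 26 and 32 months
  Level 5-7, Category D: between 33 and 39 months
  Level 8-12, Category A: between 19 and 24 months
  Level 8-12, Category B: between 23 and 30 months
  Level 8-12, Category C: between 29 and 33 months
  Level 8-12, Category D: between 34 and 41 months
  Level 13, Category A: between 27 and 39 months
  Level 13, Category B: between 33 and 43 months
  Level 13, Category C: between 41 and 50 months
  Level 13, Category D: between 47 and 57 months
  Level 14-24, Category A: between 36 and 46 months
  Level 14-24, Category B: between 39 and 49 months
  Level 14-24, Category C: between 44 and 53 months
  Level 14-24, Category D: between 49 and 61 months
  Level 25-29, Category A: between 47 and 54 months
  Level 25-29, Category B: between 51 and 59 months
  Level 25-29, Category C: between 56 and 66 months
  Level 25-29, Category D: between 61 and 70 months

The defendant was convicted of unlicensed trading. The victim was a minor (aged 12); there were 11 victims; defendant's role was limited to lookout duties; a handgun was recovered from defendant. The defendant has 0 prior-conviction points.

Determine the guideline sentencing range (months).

Base offense level for unlicensed trading: 23.
§1 applies: 23 + 3 = 26.
§2 applies: 26 − 2 = 24.
§3 applies (level before this adjustment is 24 ≥ 12, so +4): 24 + 4 = 28.
§4 applies: 28 + 2 = 30.
Level 30 exceeds the maximum of 29; capped at 29.
Final offense level: 29.
Criminal history: 0 prior points → Category A (0-4).
Level 29 falls in the 25-29 band.
Grid: Level 25-29 × Category A = 47-54 months.

47-54 months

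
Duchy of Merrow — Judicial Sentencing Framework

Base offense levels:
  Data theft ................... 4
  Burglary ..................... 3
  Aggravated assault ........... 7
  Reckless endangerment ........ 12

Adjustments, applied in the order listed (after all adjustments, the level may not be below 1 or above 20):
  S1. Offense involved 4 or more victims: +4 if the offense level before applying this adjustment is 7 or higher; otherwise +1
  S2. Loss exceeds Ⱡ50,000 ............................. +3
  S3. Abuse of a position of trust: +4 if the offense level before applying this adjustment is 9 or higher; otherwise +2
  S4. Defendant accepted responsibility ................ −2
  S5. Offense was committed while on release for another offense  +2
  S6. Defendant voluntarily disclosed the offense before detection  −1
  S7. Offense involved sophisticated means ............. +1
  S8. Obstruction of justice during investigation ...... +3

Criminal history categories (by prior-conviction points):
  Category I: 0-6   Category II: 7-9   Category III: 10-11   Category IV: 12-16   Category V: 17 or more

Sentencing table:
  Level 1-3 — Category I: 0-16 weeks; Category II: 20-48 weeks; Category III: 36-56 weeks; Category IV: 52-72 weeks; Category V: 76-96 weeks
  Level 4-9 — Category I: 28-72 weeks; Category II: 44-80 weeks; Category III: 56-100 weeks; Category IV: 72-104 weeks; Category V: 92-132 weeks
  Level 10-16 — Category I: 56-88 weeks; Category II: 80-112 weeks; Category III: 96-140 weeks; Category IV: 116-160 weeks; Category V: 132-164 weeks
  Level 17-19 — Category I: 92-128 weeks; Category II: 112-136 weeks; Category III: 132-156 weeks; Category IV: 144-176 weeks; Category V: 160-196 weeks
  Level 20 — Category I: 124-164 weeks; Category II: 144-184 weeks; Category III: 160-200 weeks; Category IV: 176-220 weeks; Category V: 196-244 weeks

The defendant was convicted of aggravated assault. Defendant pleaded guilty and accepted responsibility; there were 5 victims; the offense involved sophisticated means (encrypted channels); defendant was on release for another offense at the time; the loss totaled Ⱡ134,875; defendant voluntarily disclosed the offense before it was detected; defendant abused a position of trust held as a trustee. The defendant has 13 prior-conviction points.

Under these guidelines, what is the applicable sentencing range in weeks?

Base offense level for aggravated assault: 7.
S1 applies (level before this adjustment is 7 ≥ 7, so +4): 7 + 4 = 11.
S2 applies: 11 + 3 = 14.
S3 applies (level before this adjustment is 14 ≥ 9, so +4): 14 + 4 = 18.
S4 applies: 18 − 2 = 16.
S5 applies: 16 + 2 = 18.
S6 applies: 18 − 1 = 17.
S7 applies: 17 + 1 = 18.
Final offense level: 18.
Criminal history: 13 prior points → Category IV (12-16).
Level 18 falls in the 17-19 band.
Grid: Level 17-19 × Category IV = 144-176 weeks.

144-176 weeks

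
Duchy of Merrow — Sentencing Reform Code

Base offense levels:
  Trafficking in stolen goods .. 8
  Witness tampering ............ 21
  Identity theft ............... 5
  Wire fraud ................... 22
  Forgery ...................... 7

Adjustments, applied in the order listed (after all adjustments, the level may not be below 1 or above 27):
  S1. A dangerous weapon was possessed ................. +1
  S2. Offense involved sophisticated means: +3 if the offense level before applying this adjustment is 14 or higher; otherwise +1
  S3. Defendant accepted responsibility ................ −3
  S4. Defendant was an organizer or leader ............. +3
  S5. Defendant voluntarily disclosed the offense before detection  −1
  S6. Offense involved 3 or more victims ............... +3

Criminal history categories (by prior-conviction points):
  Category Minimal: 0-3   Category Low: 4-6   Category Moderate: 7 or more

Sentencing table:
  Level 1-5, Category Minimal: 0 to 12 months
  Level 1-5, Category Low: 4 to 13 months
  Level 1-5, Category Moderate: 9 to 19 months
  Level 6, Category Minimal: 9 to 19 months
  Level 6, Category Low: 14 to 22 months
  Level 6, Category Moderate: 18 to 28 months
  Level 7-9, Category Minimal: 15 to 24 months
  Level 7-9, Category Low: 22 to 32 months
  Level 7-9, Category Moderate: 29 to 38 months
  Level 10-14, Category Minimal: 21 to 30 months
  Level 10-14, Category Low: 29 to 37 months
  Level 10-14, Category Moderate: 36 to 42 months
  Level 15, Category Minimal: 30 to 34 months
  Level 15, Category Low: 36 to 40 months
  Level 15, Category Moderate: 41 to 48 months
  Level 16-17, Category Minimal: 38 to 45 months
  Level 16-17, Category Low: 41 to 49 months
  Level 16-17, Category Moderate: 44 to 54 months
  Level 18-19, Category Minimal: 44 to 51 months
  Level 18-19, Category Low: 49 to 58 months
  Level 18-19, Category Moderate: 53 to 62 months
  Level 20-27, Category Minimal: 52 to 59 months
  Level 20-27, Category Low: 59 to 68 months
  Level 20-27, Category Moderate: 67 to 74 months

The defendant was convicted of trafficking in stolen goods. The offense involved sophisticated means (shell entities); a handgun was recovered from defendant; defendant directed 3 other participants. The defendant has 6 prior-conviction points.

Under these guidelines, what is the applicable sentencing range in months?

29-37 months

Base offense level for trafficking in stolen goods: 8.
S1 applies: 8 + 1 = 9.
S2 applies (level before this adjustment is 9 < 14, so +1): 9 + 1 = 10.
S4 applies: 10 + 3 = 13.
S5 does not apply.
Final offense level: 13.
Criminal history: 6 prior points → Category Low (4-6).
Level 13 falls in the 10-14 band.
Grid: Level 10-14 × Category Low = 29-37 months.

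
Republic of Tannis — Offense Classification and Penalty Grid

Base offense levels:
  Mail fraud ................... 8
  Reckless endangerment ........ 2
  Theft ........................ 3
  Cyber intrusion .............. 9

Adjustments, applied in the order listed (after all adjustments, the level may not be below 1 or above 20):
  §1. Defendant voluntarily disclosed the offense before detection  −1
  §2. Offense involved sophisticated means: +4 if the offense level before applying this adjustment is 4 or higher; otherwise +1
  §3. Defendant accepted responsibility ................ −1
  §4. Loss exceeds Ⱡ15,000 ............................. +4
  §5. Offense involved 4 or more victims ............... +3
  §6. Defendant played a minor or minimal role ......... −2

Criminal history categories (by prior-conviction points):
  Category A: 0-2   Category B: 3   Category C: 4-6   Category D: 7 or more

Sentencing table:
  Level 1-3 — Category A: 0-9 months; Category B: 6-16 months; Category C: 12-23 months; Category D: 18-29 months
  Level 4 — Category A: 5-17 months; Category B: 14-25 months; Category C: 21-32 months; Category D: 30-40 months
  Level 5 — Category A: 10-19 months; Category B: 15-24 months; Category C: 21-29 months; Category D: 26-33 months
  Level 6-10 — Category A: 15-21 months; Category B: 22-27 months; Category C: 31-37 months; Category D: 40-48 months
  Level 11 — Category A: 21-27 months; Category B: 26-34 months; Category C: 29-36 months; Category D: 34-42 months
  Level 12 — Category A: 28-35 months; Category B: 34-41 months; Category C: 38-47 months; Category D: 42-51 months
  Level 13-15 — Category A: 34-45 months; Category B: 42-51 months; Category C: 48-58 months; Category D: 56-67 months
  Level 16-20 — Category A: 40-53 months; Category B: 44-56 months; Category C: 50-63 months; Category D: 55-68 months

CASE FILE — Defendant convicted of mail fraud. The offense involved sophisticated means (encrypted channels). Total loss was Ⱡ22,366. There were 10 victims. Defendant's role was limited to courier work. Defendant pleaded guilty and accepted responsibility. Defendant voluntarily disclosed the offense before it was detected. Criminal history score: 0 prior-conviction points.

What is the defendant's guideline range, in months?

34-45 months

Base offense level for mail fraud: 8.
§1 applies: 8 − 1 = 7.
§2 applies (level before this adjustment is 7 ≥ 4, so +4): 7 + 4 = 11.
§3 applies: 11 − 1 = 10.
§4 applies: 10 + 4 = 14.
§5 applies: 14 + 3 = 17.
§6 applies: 17 − 2 = 15.
Final offense level: 15.
Criminal history: 0 prior points → Category A (0-2).
Level 15 falls in the 13-15 band.
Grid: Level 13-15 × Category A = 34-45 months.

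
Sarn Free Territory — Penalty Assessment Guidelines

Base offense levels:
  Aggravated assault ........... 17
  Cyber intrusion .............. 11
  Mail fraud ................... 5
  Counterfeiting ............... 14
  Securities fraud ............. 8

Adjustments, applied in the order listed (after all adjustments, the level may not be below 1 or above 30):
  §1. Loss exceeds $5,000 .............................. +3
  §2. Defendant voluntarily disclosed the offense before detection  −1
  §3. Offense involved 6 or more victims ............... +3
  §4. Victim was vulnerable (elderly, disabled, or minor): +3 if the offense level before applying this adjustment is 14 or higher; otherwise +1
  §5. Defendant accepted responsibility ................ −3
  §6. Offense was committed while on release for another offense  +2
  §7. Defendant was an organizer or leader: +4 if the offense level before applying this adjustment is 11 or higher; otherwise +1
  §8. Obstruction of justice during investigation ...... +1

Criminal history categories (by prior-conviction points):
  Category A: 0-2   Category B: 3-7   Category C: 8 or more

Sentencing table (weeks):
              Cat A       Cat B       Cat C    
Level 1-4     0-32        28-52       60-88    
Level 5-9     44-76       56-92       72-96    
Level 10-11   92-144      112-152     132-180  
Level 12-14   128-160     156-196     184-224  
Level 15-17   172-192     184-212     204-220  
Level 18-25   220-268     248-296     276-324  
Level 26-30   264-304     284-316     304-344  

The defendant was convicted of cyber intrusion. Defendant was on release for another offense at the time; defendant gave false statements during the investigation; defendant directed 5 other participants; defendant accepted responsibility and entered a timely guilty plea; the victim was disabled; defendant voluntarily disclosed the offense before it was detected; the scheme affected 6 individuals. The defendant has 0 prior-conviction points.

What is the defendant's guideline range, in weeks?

220-268 weeks

Base offense level for cyber intrusion: 11.
§1 does not apply.
§2 applies: 11 − 1 = 10.
§3 applies: 10 + 3 = 13.
§4 applies (level before this adjustment is 13 < 14, so +1): 13 + 1 = 14.
§5 applies: 14 − 3 = 11.
§6 applies: 11 + 2 = 13.
§7 applies (level before this adjustment is 13 ≥ 11, so +4): 13 + 4 = 17.
§8 applies: 17 + 1 = 18.
Final offense level: 18.
Criminal history: 0 prior points → Category A (0-2).
Level 18 falls in the 18-25 band.
Grid: Level 18-25 × Category A = 220-268 weeks.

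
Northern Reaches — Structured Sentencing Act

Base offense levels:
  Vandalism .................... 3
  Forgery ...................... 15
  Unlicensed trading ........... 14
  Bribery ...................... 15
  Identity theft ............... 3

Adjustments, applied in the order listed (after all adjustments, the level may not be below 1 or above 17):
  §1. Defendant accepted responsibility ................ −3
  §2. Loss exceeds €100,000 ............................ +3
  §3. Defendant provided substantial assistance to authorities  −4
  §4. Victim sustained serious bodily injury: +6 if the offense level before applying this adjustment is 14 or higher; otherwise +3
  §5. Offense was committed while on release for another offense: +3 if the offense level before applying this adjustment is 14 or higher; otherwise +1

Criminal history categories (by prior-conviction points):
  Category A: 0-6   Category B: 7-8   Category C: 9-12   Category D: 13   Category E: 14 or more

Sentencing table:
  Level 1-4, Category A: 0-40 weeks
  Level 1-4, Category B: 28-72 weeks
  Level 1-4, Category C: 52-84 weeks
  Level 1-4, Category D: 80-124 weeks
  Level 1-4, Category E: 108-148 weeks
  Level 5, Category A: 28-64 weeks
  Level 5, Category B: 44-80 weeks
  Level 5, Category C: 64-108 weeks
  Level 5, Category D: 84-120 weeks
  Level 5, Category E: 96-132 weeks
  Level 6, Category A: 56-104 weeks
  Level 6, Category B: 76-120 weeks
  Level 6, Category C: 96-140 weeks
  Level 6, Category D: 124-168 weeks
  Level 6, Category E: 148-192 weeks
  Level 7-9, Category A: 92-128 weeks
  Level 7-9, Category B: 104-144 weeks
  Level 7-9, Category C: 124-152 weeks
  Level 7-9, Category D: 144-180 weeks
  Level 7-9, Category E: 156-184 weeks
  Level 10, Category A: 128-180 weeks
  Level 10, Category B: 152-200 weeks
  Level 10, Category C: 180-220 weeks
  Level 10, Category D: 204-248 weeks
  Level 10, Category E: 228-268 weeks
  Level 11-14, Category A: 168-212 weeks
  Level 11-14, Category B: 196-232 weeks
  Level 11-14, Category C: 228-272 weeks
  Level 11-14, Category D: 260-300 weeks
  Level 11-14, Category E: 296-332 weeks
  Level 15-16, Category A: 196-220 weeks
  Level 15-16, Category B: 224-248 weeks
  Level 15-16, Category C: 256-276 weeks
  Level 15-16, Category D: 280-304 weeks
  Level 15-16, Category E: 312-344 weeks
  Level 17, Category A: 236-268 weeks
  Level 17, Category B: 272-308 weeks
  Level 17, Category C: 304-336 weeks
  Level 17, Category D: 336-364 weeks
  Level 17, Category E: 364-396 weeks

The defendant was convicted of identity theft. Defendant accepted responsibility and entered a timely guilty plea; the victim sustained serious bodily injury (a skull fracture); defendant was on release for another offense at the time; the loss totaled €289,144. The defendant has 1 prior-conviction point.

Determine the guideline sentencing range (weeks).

92-128 weeks

Base offense level for identity theft: 3.
§1 applies: 3 − 3 = 0.
§2 applies: 0 + 3 = 3.
§4 applies (level before this adjustment is 3 < 14, so +3): 3 + 3 = 6.
§5 applies (level before this adjustment is 6 < 14, so +1): 6 + 1 = 7.
Final offense level: 7.
Criminal history: 1 prior point → Category A (0-6).
Level 7 falls in the 7-9 band.
Grid: Level 7-9 × Category A = 92-128 weeks.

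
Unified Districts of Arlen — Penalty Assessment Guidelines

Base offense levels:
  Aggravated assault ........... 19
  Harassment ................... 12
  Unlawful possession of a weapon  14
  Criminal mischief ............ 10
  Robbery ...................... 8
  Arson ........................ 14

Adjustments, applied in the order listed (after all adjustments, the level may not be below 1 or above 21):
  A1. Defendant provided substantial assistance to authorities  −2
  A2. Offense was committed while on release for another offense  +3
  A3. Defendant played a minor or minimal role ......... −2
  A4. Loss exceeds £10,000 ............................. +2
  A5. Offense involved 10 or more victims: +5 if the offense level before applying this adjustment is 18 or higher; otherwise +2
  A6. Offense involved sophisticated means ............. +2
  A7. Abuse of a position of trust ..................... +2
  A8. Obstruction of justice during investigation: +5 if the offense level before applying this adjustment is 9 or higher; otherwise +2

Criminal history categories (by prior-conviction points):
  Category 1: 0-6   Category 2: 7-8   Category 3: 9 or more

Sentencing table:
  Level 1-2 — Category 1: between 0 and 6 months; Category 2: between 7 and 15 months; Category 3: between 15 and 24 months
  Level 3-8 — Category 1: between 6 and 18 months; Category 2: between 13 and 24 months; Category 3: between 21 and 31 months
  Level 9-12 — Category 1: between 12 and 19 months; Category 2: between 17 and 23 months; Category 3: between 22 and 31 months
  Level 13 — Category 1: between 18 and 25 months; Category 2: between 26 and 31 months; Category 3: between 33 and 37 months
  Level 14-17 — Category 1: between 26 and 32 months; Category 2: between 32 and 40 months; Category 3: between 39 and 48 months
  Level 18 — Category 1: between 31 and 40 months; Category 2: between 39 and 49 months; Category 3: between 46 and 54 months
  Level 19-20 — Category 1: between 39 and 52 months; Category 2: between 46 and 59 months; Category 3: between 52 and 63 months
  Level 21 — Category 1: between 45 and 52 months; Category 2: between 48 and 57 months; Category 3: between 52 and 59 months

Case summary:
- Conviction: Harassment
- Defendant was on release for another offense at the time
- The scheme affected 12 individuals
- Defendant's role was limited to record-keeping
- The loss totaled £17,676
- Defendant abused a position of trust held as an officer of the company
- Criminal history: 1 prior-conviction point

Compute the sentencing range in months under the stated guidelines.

39-52 months

Base offense level for harassment: 12.
A2 applies: 12 + 3 = 15.
A3 applies: 15 − 2 = 13.
A4 applies: 13 + 2 = 15.
A5 applies (level before this adjustment is 15 < 18, so +2): 15 + 2 = 17.
A6 does not apply.
A7 applies: 17 + 2 = 19.
A8 does not apply.
Final offense level: 19.
Criminal history: 1 prior point → Category 1 (0-6).
Level 19 falls in the 19-20 band.
Grid: Level 19-20 × Category 1 = 39-52 months.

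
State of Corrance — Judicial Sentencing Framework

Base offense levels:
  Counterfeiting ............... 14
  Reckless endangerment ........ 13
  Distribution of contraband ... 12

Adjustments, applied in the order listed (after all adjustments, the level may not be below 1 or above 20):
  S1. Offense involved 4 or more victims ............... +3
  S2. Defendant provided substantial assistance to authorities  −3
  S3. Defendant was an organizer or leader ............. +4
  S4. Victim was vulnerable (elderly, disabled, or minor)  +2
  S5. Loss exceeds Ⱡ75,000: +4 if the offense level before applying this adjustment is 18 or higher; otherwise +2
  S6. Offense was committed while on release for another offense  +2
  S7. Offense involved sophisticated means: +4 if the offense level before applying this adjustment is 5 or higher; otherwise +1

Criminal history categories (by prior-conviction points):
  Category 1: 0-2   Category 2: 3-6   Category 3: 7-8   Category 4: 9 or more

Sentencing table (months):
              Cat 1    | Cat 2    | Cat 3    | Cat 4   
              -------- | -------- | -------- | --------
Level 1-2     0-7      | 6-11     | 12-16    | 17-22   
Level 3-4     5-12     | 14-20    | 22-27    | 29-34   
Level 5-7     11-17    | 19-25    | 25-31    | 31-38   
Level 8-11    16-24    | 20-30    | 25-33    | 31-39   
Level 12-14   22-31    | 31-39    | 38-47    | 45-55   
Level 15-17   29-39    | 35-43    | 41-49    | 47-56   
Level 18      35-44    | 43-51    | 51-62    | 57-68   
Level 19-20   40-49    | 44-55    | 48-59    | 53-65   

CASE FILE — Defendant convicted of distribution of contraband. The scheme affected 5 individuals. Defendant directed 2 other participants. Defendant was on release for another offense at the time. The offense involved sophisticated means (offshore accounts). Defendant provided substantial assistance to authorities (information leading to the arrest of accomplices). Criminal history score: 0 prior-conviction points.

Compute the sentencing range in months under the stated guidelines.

Base offense level for distribution of contraband: 12.
S1 applies: 12 + 3 = 15.
S2 applies: 15 − 3 = 12.
S3 applies: 12 + 4 = 16.
S4 does not apply.
S6 applies: 16 + 2 = 18.
S7 applies (level before this adjustment is 18 ≥ 5, so +4): 18 + 4 = 22.
Level 22 exceeds the maximum of 20; capped at 20.
Final offense level: 20.
Criminal history: 0 prior points → Category 1 (0-2).
Level 20 falls in the 19-20 band.
Grid: Level 19-20 × Category 1 = 40-49 months.

40-49 months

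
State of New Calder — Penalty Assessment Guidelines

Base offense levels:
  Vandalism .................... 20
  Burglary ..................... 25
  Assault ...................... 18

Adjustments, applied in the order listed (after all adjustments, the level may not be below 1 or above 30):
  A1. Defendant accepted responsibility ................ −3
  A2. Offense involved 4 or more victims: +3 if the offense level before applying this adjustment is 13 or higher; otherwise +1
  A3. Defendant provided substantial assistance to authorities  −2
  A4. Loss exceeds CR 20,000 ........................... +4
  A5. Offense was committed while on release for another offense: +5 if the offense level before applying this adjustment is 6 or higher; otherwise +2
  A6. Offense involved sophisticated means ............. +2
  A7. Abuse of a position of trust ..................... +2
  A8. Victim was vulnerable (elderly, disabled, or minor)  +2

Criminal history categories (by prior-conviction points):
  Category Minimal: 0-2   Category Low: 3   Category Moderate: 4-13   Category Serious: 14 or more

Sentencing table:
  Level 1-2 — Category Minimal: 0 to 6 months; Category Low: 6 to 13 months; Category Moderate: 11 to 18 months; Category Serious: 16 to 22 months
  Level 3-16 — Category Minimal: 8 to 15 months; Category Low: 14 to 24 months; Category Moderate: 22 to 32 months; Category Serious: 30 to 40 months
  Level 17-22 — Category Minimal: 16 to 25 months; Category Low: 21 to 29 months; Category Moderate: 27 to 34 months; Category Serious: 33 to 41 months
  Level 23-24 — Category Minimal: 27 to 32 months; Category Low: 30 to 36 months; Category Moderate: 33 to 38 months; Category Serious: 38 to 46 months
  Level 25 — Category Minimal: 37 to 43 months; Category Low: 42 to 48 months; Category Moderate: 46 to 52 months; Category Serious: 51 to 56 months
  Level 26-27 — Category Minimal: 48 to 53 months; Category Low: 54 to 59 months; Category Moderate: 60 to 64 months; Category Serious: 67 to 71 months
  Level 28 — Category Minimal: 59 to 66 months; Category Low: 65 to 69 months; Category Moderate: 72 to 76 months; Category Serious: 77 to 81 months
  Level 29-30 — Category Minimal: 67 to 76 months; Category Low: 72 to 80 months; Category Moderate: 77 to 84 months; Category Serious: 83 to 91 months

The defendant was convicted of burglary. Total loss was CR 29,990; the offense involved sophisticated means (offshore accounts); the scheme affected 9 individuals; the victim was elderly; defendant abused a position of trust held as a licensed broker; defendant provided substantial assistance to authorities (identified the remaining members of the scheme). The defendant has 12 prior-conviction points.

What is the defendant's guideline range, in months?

77-84 months

Base offense level for burglary: 25.
A2 applies (level before this adjustment is 25 ≥ 13, so +3): 25 + 3 = 28.
A3 applies: 28 − 2 = 26.
A4 applies: 26 + 4 = 30.
A5 does not apply.
A6 applies: 30 + 2 = 32.
A7 applies: 32 + 2 = 34.
A8 applies: 34 + 2 = 36.
Level 36 exceeds the maximum of 30; capped at 30.
Final offense level: 30.
Criminal history: 12 prior points → Category Moderate (4-13).
Level 30 falls in the 29-30 band.
Grid: Level 29-30 × Category Moderate = 77-84 months.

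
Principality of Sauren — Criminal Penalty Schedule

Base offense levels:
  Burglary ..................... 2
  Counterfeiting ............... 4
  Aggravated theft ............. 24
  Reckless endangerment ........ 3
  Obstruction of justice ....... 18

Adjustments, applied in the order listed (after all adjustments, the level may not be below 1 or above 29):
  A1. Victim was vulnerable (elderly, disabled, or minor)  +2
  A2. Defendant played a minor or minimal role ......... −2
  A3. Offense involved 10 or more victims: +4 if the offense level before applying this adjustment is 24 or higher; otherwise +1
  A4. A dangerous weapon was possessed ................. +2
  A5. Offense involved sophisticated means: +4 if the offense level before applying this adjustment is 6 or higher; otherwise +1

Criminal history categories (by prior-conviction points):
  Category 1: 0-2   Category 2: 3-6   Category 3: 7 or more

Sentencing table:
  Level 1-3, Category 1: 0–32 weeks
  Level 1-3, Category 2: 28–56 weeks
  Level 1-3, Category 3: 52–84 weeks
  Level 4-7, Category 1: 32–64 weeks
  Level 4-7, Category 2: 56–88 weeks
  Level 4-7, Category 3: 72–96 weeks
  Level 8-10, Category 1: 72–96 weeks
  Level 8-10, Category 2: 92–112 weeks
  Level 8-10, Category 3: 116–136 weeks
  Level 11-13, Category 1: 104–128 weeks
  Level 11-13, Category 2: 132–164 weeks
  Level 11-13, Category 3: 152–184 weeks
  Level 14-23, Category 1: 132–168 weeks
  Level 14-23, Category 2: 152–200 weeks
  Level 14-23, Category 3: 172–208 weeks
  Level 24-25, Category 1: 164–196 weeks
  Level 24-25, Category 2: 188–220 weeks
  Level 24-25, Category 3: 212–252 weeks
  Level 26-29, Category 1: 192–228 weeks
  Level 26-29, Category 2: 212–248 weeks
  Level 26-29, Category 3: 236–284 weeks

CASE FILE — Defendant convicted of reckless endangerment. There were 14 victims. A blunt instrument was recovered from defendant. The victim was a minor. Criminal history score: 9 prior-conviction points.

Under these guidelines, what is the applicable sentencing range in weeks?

116-136 weeks

Base offense level for reckless endangerment: 3.
A1 applies: 3 + 2 = 5.
A2 does not apply.
A3 applies (level before this adjustment is 5 < 24, so +1): 5 + 1 = 6.
A4 applies: 6 + 2 = 8.
A5 does not apply.
Final offense level: 8.
Criminal history: 9 prior points → Category 3 (7+).
Level 8 falls in the 8-10 band.
Grid: Level 8-10 × Category 3 = 116-136 weeks.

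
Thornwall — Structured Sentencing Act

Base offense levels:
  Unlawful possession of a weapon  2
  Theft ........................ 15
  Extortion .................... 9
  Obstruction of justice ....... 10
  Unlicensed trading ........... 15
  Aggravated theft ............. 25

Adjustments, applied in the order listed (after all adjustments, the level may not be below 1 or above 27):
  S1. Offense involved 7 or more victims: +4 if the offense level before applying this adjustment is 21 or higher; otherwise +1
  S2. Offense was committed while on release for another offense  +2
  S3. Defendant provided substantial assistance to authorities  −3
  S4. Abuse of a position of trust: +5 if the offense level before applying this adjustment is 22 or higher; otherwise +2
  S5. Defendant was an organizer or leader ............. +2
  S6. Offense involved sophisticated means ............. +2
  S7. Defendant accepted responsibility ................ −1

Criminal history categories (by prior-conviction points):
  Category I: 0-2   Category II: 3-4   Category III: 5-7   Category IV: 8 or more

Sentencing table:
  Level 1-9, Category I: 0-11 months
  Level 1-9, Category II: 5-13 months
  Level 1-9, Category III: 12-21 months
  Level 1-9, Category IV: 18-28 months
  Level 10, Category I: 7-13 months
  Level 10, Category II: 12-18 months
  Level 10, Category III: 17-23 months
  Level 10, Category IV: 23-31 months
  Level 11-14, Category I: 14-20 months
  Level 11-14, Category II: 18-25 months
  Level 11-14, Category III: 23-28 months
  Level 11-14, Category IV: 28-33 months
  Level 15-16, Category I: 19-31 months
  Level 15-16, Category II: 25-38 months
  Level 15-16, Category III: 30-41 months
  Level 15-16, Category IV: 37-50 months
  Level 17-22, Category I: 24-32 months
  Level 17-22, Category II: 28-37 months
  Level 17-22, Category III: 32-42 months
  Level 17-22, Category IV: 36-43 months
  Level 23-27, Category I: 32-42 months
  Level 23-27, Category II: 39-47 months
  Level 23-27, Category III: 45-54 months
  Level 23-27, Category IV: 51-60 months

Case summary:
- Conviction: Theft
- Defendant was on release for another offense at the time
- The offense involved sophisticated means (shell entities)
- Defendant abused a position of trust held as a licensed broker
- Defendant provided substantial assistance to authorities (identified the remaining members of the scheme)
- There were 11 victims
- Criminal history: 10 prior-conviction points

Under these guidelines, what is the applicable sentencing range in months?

36-43 months

Base offense level for theft: 15.
S1 applies (level before this adjustment is 15 < 21, so +1): 15 + 1 = 16.
S2 applies: 16 + 2 = 18.
S3 applies: 18 − 3 = 15.
S4 applies (level before this adjustment is 15 < 22, so +2): 15 + 2 = 17.
S5 does not apply.
S6 applies: 17 + 2 = 19.
S7 does not apply.
Final offense level: 19.
Criminal history: 10 prior points → Category IV (8+).
Level 19 falls in the 17-22 band.
Grid: Level 17-22 × Category IV = 36-43 months.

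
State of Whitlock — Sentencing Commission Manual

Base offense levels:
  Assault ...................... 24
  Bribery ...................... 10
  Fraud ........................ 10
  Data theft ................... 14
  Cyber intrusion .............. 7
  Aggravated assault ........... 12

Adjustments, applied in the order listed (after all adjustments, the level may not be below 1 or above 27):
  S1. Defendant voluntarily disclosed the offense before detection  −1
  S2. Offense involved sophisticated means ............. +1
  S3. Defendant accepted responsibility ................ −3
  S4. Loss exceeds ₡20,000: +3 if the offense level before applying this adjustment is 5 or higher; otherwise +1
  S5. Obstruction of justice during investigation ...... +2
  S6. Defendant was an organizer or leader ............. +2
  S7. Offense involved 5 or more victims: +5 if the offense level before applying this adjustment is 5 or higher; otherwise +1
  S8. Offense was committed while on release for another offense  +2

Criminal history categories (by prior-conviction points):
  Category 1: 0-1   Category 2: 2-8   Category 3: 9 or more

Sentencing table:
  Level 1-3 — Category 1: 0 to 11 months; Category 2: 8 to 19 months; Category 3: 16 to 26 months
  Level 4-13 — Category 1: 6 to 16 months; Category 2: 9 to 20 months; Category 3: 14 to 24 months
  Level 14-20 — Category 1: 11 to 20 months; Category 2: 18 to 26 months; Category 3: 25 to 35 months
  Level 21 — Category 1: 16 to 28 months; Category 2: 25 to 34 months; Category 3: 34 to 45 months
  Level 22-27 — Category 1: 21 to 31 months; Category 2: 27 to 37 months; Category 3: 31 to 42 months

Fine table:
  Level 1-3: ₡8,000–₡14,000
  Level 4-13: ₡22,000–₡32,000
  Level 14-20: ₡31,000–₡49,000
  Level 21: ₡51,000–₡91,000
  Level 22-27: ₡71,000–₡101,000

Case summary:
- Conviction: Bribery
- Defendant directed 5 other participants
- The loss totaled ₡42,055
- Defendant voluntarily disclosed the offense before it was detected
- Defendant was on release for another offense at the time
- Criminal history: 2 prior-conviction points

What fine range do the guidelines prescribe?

₡31,000–₡49,000

Base offense level for bribery: 10.
S1 applies: 10 − 1 = 9.
S3 does not apply.
S4 applies (level before this adjustment is 9 ≥ 5, so +3): 9 + 3 = 12.
S5 does not apply.
S6 applies: 12 + 2 = 14.
S7 does not apply.
S8 applies: 14 + 2 = 16.
Final offense level: 16.
Level 16 falls in the 14-20 band.
Fine table: Level 14-20 → ₡31,000–₡49,000.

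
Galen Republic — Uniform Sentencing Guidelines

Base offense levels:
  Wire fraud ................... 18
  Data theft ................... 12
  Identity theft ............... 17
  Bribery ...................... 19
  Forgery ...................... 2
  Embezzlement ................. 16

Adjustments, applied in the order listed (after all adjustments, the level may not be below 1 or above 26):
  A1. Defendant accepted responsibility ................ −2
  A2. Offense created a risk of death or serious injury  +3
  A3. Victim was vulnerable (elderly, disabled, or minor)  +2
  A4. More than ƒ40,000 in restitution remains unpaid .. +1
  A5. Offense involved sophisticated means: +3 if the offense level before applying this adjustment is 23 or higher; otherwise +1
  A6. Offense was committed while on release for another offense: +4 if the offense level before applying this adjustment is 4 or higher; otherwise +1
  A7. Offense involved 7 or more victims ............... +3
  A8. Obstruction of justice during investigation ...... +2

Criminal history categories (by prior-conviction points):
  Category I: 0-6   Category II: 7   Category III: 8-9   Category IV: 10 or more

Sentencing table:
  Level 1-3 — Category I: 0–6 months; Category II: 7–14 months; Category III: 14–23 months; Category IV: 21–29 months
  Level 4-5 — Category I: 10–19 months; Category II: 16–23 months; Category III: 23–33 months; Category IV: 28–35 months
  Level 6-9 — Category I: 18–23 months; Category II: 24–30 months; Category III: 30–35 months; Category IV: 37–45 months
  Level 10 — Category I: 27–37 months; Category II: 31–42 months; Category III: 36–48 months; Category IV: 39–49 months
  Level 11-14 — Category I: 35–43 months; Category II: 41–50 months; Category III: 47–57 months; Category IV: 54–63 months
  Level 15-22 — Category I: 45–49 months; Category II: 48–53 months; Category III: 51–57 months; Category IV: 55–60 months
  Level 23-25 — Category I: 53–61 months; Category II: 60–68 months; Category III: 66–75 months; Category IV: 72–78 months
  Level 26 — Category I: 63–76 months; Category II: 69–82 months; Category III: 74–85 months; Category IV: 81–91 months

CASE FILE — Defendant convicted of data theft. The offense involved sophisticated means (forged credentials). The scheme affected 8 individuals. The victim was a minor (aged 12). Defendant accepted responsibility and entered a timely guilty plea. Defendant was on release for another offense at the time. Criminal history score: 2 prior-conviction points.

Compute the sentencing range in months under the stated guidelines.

Base offense level for data theft: 12.
A1 applies: 12 − 2 = 10.
A3 applies: 10 + 2 = 12.
A5 applies (level before this adjustment is 12 < 23, so +1): 12 + 1 = 13.
A6 applies (level before this adjustment is 13 ≥ 4, so +4): 13 + 4 = 17.
A7 applies: 17 + 3 = 20.
Final offense level: 20.
Criminal history: 2 prior points → Category I (0-6).
Level 20 falls in the 15-22 band.
Grid: Level 15-22 × Category I = 45-49 months.

45-49 months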